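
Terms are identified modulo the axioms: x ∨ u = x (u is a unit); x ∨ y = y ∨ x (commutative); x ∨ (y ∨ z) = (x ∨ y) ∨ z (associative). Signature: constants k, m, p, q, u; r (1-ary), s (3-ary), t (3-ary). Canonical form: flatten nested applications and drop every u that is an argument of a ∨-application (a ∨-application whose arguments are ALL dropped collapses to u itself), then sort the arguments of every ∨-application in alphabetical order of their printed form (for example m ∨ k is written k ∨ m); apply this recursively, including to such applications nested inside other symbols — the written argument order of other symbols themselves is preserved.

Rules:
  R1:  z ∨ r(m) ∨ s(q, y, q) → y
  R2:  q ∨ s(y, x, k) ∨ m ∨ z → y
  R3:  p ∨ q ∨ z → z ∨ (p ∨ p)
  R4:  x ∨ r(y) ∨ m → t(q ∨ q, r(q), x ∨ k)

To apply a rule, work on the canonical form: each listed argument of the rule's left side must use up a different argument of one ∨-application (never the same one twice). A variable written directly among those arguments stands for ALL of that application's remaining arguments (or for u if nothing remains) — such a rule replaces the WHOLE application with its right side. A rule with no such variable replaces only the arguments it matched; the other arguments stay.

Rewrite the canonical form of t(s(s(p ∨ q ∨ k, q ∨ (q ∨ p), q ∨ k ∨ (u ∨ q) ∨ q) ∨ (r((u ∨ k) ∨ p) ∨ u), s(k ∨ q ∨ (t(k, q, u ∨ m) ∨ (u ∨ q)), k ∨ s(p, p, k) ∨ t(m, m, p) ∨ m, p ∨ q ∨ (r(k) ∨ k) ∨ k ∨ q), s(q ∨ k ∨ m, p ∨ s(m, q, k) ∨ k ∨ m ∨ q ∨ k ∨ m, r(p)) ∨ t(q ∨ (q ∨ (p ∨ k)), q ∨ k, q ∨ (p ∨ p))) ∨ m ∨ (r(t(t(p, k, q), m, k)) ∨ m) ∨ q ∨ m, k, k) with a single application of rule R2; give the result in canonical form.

Canonical form:  t(m ∨ m ∨ m ∨ q ∨ r(t(t(p, k, q), m, k)) ∨ s(r(k ∨ p) ∨ s(k ∨ p ∨ q, p ∨ q ∨ q, k ∨ q ∨ q ∨ q), s(k ∨ q ∨ q ∨ t(k, q, m), k ∨ m ∨ s(p, p, k) ∨ t(m, m, p), k ∨ k ∨ p ∨ q ∨ q ∨ r(k)), s(k ∨ m ∨ q, k ∨ k ∨ m ∨ m ∨ p ∨ q ∨ s(m, q, k), r(p)) ∨ t(k ∨ p ∨ q ∨ q, k ∨ q, p ∨ p ∨ q)), k, k)
Match R2:  consume m, q, s(m, q, k);  x := q, y := m, z := k ∨ k ∨ m ∨ p
Every leftover argument binds to the variable; the entire application is replaced.
Result:  t(m ∨ m ∨ m ∨ q ∨ r(t(t(p, k, q), m, k)) ∨ s(r(k ∨ p) ∨ s(k ∨ p ∨ q, p ∨ q ∨ q, k ∨ q ∨ q ∨ q), s(k ∨ q ∨ q ∨ t(k, q, m), k ∨ m ∨ s(p, p, k) ∨ t(m, m, p), k ∨ k ∨ p ∨ q ∨ q ∨ r(k)), s(k ∨ m ∨ q, m, r(p)) ∨ t(k ∨ p ∨ q ∨ q, k ∨ q, p ∨ p ∨ q)), k, k)

Answer: t(m ∨ m ∨ m ∨ q ∨ r(t(t(p, k, q), m, k)) ∨ s(r(k ∨ p) ∨ s(k ∨ p ∨ q, p ∨ q ∨ q, k ∨ q ∨ q ∨ q), s(k ∨ q ∨ q ∨ t(k, q, m), k ∨ m ∨ s(p, p, k) ∨ t(m, m, p), k ∨ k ∨ p ∨ q ∨ q ∨ r(k)), s(k ∨ m ∨ q, m, r(p)) ∨ t(k ∨ p ∨ q ∨ q, k ∨ q, p ∨ p ∨ q)), k, k)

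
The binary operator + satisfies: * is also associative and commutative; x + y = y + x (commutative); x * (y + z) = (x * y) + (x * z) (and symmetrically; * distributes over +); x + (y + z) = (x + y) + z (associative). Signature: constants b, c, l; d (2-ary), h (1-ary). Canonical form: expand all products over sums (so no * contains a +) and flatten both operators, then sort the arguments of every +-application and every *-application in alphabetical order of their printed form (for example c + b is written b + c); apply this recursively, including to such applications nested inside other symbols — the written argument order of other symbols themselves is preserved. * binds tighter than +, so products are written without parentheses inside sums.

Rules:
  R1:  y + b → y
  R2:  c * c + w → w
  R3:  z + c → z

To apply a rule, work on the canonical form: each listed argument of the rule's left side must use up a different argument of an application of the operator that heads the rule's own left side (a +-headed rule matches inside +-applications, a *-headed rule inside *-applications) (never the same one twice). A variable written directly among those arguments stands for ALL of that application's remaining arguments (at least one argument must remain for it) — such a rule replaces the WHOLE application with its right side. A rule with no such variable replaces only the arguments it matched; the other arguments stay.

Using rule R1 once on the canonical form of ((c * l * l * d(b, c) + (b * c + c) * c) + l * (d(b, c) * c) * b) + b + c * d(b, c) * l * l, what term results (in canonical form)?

Answer: b * c * c + b * c * d(b, c) * l + c * c + c * d(b, c) * l * l + c * d(b, c) * l * l

Derivation:
Canonical form:  b + b * c * c + b * c * d(b, c) * l + c * c + c * d(b, c) * l * l + c * d(b, c) * l * l
Apply R1:  consuming b;  y := b * c * c + b * c * d(b, c) * l + c * c + c * d(b, c) * l * l + c * d(b, c) * l * l
Every leftover argument binds to the variable; the entire application is replaced.
Giving:  b * c * c + b * c * d(b, c) * l + c * c + c * d(b, c) * l * l + c * d(b, c) * l * l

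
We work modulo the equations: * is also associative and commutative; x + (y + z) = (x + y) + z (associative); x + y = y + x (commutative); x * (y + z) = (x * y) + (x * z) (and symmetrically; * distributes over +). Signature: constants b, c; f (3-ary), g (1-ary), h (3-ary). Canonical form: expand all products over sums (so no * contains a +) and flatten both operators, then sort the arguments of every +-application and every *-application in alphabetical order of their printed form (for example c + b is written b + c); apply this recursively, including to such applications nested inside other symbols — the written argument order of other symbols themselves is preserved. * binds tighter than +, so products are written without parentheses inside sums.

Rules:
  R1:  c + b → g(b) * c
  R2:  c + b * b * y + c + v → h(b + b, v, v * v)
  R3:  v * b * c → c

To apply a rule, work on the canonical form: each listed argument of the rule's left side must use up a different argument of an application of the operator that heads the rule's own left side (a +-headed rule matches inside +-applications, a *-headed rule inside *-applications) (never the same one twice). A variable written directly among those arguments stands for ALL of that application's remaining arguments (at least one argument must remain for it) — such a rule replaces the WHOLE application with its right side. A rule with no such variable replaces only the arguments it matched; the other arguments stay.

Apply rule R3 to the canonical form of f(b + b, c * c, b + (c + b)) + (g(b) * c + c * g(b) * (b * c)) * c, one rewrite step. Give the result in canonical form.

Canonical form:  b * c * c * c * g(b) + c * c * g(b) + f(b + b, c * c, b + b + c)
Apply R3:  consuming b, c;  v := c * c * g(b)
Every leftover argument binds to the variable; the entire application is replaced.
New term:  c + c * c * g(b) + f(b + b, c * c, b + b + c)

Answer: c + c * c * g(b) + f(b + b, c * c, b + b + c)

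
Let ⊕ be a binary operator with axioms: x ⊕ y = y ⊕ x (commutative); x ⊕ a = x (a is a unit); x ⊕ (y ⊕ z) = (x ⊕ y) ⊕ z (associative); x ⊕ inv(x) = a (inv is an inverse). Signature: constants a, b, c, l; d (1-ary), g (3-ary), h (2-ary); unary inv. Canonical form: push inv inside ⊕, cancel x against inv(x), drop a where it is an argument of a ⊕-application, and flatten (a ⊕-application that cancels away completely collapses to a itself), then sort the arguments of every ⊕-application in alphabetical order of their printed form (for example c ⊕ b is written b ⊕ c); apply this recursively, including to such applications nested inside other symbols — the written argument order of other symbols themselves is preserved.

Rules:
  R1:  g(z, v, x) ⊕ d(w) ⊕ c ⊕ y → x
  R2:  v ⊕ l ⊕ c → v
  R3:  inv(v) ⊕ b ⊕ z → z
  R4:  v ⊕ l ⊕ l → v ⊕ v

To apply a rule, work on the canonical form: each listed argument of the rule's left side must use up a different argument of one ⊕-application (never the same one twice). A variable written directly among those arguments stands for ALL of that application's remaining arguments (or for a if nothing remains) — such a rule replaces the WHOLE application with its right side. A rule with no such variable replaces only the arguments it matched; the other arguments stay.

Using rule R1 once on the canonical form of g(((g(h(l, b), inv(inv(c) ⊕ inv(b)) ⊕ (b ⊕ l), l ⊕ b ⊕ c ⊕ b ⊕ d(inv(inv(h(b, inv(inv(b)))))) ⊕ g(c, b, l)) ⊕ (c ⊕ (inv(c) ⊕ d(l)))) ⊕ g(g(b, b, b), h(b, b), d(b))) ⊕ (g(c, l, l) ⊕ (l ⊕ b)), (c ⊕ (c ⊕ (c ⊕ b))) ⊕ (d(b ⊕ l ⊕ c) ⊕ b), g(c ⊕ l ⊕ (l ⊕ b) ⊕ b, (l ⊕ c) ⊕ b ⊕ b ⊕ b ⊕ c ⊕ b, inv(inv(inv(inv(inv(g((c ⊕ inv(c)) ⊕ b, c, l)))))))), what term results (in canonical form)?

Answer: g(b ⊕ d(l) ⊕ g(c, l, l) ⊕ g(g(b, b, b), h(b, b), d(b)) ⊕ g(h(l, b), b ⊕ b ⊕ c ⊕ l, l) ⊕ l, b ⊕ b ⊕ c ⊕ c ⊕ c ⊕ d(b ⊕ c ⊕ l), g(b ⊕ b ⊕ c ⊕ l ⊕ l, b ⊕ b ⊕ b ⊕ b ⊕ c ⊕ c ⊕ l, inv(g(b, c, l))))

Derivation:
Canonical form:  g(b ⊕ d(l) ⊕ g(c, l, l) ⊕ g(g(b, b, b), h(b, b), d(b)) ⊕ g(h(l, b), b ⊕ b ⊕ c ⊕ l, b ⊕ b ⊕ c ⊕ d(h(b, b)) ⊕ g(c, b, l) ⊕ l) ⊕ l, b ⊕ b ⊕ c ⊕ c ⊕ c ⊕ d(b ⊕ c ⊕ l), g(b ⊕ b ⊕ c ⊕ l ⊕ l, b ⊕ b ⊕ b ⊕ b ⊕ c ⊕ c ⊕ l, inv(g(b, c, l))))
R1 matches:  uses c, d(h(b, b)), g(c, b, l);  v := b, w := h(b, b), x := l, y := b ⊕ b ⊕ l, z := c
The variable takes the whole remainder — replace the entire application.
Giving:  g(b ⊕ d(l) ⊕ g(c, l, l) ⊕ g(g(b, b, b), h(b, b), d(b)) ⊕ g(h(l, b), b ⊕ b ⊕ c ⊕ l, l) ⊕ l, b ⊕ b ⊕ c ⊕ c ⊕ c ⊕ d(b ⊕ c ⊕ l), g(b ⊕ b ⊕ c ⊕ l ⊕ l, b ⊕ b ⊕ b ⊕ b ⊕ c ⊕ c ⊕ l, inv(g(b, c, l))))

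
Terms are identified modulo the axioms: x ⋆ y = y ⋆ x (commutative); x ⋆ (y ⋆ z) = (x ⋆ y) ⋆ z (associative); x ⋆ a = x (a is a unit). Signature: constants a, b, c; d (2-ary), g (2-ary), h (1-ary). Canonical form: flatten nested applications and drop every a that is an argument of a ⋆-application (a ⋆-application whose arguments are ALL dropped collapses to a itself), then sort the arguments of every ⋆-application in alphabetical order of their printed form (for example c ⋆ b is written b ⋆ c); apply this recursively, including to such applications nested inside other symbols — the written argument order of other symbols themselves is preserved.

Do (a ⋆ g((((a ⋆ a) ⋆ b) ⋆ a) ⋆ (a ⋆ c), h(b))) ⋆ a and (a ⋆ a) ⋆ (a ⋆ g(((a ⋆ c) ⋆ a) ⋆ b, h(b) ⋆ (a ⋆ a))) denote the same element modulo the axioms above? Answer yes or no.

Answer: yes — both canonical forms are g(b ⋆ c, h(b))

Derivation:
Left:  (a ⋆ g((((a ⋆ a) ⋆ b) ⋆ a) ⋆ (a ⋆ c), h(b))) ⋆ a
  Flatten:  a ⋆ g((((a ⋆ a) ⋆ b) ⋆ a) ⋆ (a ⋆ c), h(b)) ⋆ a
  Canonicalize subterm:  g((((a ⋆ a) ⋆ b) ⋆ a) ⋆ (a ⋆ c), h(b))  →  g(b ⋆ c, h(b))
  Unit:  drop a (×2)
  Sort:  g(b ⋆ c, h(b))
Right:  (a ⋆ a) ⋆ (a ⋆ g(((a ⋆ c) ⋆ a) ⋆ b, h(b) ⋆ (a ⋆ a)))
  Merge nested applications:  a ⋆ a ⋆ a ⋆ g(((a ⋆ c) ⋆ a) ⋆ b, h(b) ⋆ (a ⋆ a))
  Simplify inside:  g(((a ⋆ c) ⋆ a) ⋆ b, h(b) ⋆ (a ⋆ a))  →  g(b ⋆ c, h(b))
  Units out:  drop a (×3)
  Sort:  g(b ⋆ c, h(b))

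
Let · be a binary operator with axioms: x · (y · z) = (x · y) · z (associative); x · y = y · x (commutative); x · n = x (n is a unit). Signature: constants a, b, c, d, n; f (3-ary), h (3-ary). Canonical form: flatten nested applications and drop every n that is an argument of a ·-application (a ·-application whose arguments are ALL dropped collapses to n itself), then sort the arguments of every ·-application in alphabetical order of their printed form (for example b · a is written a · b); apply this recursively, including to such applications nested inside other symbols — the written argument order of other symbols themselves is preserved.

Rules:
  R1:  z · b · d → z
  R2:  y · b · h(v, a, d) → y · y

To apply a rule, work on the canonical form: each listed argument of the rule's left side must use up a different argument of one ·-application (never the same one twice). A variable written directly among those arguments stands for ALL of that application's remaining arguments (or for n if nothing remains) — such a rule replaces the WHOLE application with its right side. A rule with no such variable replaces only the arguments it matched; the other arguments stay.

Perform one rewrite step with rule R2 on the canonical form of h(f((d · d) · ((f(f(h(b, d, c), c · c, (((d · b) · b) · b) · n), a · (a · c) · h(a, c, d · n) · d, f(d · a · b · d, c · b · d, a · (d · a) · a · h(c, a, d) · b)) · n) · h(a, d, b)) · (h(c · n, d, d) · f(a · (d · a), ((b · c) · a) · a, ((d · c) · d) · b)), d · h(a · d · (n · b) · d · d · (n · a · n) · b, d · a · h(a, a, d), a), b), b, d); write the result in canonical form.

Answer: h(f(d · d · f(a · a · d, a · a · b · c, b · c · d · d) · f(f(h(b, d, c), c · c, b · b · b · d), a · a · c · d · h(a, c, d), f(a · b · d · d, b · c · d, a · a · a · a · a · a · d · d)) · h(a, d, b) · h(c, d, d), d · h(a · a · b · b · d · d · d, a · d · h(a, a, d), a), b), b, d)

Derivation:
Canonical form:  h(f(d · d · f(a · a · d, a · a · b · c, b · c · d · d) · f(f(h(b, d, c), c · c, b · b · b · d), a · a · c · d · h(a, c, d), f(a · b · d · d, b · c · d, a · a · a · b · d · h(c, a, d))) · h(a, d, b) · h(c, d, d), d · h(a · a · b · b · d · d · d, a · d · h(a, a, d), a), b), b, d)
Apply R2:  consuming b, h(c, a, d);  v := c, y := a · a · a · d
The extension variable absorbs all remaining arguments, so the whole application is rewritten.
Giving:  h(f(d · d · f(a · a · d, a · a · b · c, b · c · d · d) · f(f(h(b, d, c), c · c, b · b · b · d), a · a · c · d · h(a, c, d), f(a · b · d · d, b · c · d, a · a · a · a · a · a · d · d)) · h(a, d, b) · h(c, d, d), d · h(a · a · b · b · d · d · d, a · d · h(a, a, d), a), b), b, d)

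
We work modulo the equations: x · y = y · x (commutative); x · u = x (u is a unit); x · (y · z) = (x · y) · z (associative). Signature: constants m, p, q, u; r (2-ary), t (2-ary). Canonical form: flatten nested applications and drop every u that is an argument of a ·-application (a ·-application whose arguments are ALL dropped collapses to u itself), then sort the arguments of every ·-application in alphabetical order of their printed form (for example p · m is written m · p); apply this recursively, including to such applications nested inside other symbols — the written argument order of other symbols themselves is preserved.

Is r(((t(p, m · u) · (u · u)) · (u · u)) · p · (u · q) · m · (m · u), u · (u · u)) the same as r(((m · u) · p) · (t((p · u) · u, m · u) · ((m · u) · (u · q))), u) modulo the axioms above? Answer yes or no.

Answer: yes — both canonical forms are r(m · m · p · q · t(p, m), u)

Derivation:
Left:  r(((t(p, m · u) · (u · u)) · (u · u)) · p · (u · q) · m · (m · u), u · (u · u))
  Descend into:  ((t(p, m · u) · (u · u)) · (u · u)) · p · (u · q) · m · (m · u)
  Un-nest:  t(p, m · u) · u · u · u · u · p · u · q · m · m · u
  Inside:  t(p, m · u)  →  t(p, m)
  Unit:  drop u (×6)
  Sort arguments:  m · m · p · q · t(p, m)
  Reassemble:  r(m · m · p · q · t(p, m), u)
Right:  r(((m · u) · p) · (t((p · u) · u, m · u) · ((m · u) · (u · q))), u)
  Descend into:  ((m · u) · p) · (t((p · u) · u, m · u) · ((m · u) · (u · q)))
  Un-nest:  m · u · p · t((p · u) · u, m · u) · m · u · u · q
  Inside:  t((p · u) · u, m · u)  →  t(p, m)
  Units out:  drop u (×3)
  Sort:  m · m · p · q · t(p, m)
  Rebuild:  r(m · m · p · q · t(p, m), u)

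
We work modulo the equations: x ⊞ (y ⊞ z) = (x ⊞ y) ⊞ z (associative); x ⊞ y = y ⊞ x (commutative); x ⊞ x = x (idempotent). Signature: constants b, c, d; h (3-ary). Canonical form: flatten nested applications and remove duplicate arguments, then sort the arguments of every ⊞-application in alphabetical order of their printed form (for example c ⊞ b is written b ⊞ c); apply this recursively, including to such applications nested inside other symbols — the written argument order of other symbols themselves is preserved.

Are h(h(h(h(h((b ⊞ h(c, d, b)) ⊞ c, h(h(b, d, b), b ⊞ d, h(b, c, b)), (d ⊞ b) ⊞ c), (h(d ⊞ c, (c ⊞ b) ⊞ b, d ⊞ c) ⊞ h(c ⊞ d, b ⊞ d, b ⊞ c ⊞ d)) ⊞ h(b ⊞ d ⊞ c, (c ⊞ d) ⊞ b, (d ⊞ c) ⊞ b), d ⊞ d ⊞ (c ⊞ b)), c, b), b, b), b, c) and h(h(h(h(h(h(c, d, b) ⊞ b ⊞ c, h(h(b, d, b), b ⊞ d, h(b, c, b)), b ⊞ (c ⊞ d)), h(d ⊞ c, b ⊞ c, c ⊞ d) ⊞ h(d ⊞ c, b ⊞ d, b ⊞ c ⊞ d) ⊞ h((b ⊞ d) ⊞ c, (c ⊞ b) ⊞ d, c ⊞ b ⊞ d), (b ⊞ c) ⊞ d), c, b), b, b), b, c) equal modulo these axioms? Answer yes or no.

Answer: yes — both canonical forms are h(h(h(h(h(b ⊞ c ⊞ h(c, d, b), h(h(b, d, b), b ⊞ d, h(b, c, b)), b ⊞ c ⊞ d), h(b ⊞ c ⊞ d, b ⊞ c ⊞ d, b ⊞ c ⊞ d) ⊞ h(c ⊞ d, b ⊞ c, c ⊞ d) ⊞ h(c ⊞ d, b ⊞ d, b ⊞ c ⊞ d), b ⊞ c ⊞ d), c, b), b, b), b, c)

Derivation:
Left:  h(h(h(h(h((b ⊞ h(c, d, b)) ⊞ c, h(h(b, d, b), b ⊞ d, h(b, c, b)), (d ⊞ b) ⊞ c), (h(d ⊞ c, (c ⊞ b) ⊞ b, d ⊞ c) ⊞ h(c ⊞ d, b ⊞ d, b ⊞ c ⊞ d)) ⊞ h(b ⊞ d ⊞ c, (c ⊞ d) ⊞ b, (d ⊞ c) ⊞ b), d ⊞ d ⊞ (c ⊞ b)), c, b), b, b), b, c)
  Work inside:  (h(d ⊞ c, (c ⊞ b) ⊞ b, d ⊞ c) ⊞ h(c ⊞ d, b ⊞ d, b ⊞ c ⊞ d)) ⊞ h(b ⊞ d ⊞ c, (c ⊞ d) ⊞ b, (d ⊞ c) ⊞ b)
  Flatten:  h(d ⊞ c, (c ⊞ b) ⊞ b, d ⊞ c) ⊞ h(c ⊞ d, b ⊞ d, b ⊞ c ⊞ d) ⊞ h(b ⊞ d ⊞ c, (c ⊞ d) ⊞ b, (d ⊞ c) ⊞ b)
  Inside:  h(d ⊞ c, (c ⊞ b) ⊞ b, d ⊞ c)  →  h(c ⊞ d, b ⊞ c, c ⊞ d)
  Simplify inside:  h(b ⊞ d ⊞ c, (c ⊞ d) ⊞ b, (d ⊞ c) ⊞ b)  →  h(b ⊞ c ⊞ d, b ⊞ c ⊞ d, b ⊞ c ⊞ d)
  Sort arguments:  h(b ⊞ c ⊞ d, b ⊞ c ⊞ d, b ⊞ c ⊞ d) ⊞ h(c ⊞ d, b ⊞ c, c ⊞ d) ⊞ h(c ⊞ d, b ⊞ d, b ⊞ c ⊞ d)
  Rebuild:  h(h(h(h(h(b ⊞ c ⊞ h(c, d, b), h(h(b, d, b), b ⊞ d, h(b, c, b)), b ⊞ c ⊞ d), h(b ⊞ c ⊞ d, b ⊞ c ⊞ d, b ⊞ c ⊞ d) ⊞ h(c ⊞ d, b ⊞ c, c ⊞ d) ⊞ h(c ⊞ d, b ⊞ d, b ⊞ c ⊞ d), b ⊞ c ⊞ d), c, b), b, b), b, c)
Right:  h(h(h(h(h(h(c, d, b) ⊞ b ⊞ c, h(h(b, d, b), b ⊞ d, h(b, c, b)), b ⊞ (c ⊞ d)), h(d ⊞ c, b ⊞ c, c ⊞ d) ⊞ h(d ⊞ c, b ⊞ d, b ⊞ c ⊞ d) ⊞ h((b ⊞ d) ⊞ c, (c ⊞ b) ⊞ d, c ⊞ b ⊞ d), (b ⊞ c) ⊞ d), c, b), b, b), b, c)
  Work inside:  h(d ⊞ c, b ⊞ c, c ⊞ d) ⊞ h(d ⊞ c, b ⊞ d, b ⊞ c ⊞ d) ⊞ h((b ⊞ d) ⊞ c, (c ⊞ b) ⊞ d, c ⊞ b ⊞ d)
  Inside:  h(d ⊞ c, b ⊞ c, c ⊞ d)  →  h(c ⊞ d, b ⊞ c, c ⊞ d)
  Canonicalize subterm:  h(d ⊞ c, b ⊞ d, b ⊞ c ⊞ d)  →  h(c ⊞ d, b ⊞ d, b ⊞ c ⊞ d)
  Simplify inside:  h((b ⊞ d) ⊞ c, (c ⊞ b) ⊞ d, c ⊞ b ⊞ d)  →  h(b ⊞ c ⊞ d, b ⊞ c ⊞ d, b ⊞ c ⊞ d)
  Sort:  h(b ⊞ c ⊞ d, b ⊞ c ⊞ d, b ⊞ c ⊞ d) ⊞ h(c ⊞ d, b ⊞ c, c ⊞ d) ⊞ h(c ⊞ d, b ⊞ d, b ⊞ c ⊞ d)
  Rebuild:  h(h(h(h(h(b ⊞ c ⊞ h(c, d, b), h(h(b, d, b), b ⊞ d, h(b, c, b)), b ⊞ c ⊞ d), h(b ⊞ c ⊞ d, b ⊞ c ⊞ d, b ⊞ c ⊞ d) ⊞ h(c ⊞ d, b ⊞ c, c ⊞ d) ⊞ h(c ⊞ d, b ⊞ d, b ⊞ c ⊞ d), b ⊞ c ⊞ d), c, b), b, b), b, c)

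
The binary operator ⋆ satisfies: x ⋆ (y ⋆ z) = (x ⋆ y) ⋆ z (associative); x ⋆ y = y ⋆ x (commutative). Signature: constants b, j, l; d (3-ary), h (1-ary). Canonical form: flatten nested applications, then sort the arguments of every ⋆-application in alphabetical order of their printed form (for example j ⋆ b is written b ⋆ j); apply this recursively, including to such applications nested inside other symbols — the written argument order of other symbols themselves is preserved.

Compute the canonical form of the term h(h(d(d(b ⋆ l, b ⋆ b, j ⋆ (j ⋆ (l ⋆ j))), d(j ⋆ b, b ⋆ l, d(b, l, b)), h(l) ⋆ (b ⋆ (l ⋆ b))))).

Descend into:  h(l) ⋆ (b ⋆ (l ⋆ b))
Merge nested applications:  h(l) ⋆ b ⋆ l ⋆ b
Order the arguments:  b ⋆ b ⋆ h(l) ⋆ l
Put back:  h(h(d(d(b ⋆ l, b ⋆ b, j ⋆ j ⋆ j ⋆ l), d(b ⋆ j, b ⋆ l, d(b, l, b)), b ⋆ b ⋆ h(l) ⋆ l)))

Answer: h(h(d(d(b ⋆ l, b ⋆ b, j ⋆ j ⋆ j ⋆ l), d(b ⋆ j, b ⋆ l, d(b, l, b)), b ⋆ b ⋆ h(l) ⋆ l)))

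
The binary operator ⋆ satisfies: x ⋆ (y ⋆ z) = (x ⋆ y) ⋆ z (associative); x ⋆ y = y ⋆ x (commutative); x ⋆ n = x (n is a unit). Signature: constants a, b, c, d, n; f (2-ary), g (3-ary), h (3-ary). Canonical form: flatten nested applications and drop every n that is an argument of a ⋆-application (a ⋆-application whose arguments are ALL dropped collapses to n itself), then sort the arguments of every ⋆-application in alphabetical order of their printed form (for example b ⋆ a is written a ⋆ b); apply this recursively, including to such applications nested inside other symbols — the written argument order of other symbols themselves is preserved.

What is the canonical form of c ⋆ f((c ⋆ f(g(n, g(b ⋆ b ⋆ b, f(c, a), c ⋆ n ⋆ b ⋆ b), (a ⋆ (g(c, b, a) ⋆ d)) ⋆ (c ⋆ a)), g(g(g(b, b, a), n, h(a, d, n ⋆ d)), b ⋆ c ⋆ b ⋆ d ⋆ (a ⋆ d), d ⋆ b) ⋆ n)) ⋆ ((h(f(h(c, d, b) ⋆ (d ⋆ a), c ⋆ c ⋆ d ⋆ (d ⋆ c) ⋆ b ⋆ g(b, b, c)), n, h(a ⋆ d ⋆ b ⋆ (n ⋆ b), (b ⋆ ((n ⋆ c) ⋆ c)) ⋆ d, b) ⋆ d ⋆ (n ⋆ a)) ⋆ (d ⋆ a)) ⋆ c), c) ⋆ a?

Answer: a ⋆ c ⋆ f(a ⋆ c ⋆ c ⋆ d ⋆ f(g(n, g(b ⋆ b ⋆ b, f(c, a), b ⋆ b ⋆ c), a ⋆ a ⋆ c ⋆ d ⋆ g(c, b, a)), g(g(g(b, b, a), n, h(a, d, d)), a ⋆ b ⋆ b ⋆ c ⋆ d ⋆ d, b ⋆ d)) ⋆ h(f(a ⋆ d ⋆ h(c, d, b), b ⋆ c ⋆ c ⋆ c ⋆ d ⋆ d ⋆ g(b, b, c)), n, a ⋆ d ⋆ h(a ⋆ b ⋆ b ⋆ d, b ⋆ c ⋆ c ⋆ d, b)), c)

Derivation:
Canonicalize subterm:  f((c ⋆ f(g(n, g(b ⋆ b ⋆ b, f(c, a), c ⋆ n ⋆ b ⋆ b), (a ⋆ (g(c, b, a) ⋆ d)) ⋆ (c ⋆ a)), g(g(g(b, b, a), n, h(a, d, n ⋆ d)), b ⋆ c ⋆ b ⋆ d ⋆ (a ⋆ d), d ⋆ b) ⋆ n)) ⋆ ((h(f(h(c, d, b) ⋆ (d ⋆ a), c ⋆ c ⋆ d ⋆ (d ⋆ c) ⋆ b ⋆ g(b, b, c)), n, h(a ⋆ d ⋆ b ⋆ (n ⋆ b), (b ⋆ ((n ⋆ c) ⋆ c)) ⋆ d, b) ⋆ d ⋆ (n ⋆ a)) ⋆ (d ⋆ a)) ⋆ c), c)  →  f(a ⋆ c ⋆ c ⋆ d ⋆ f(g(n, g(b ⋆ b ⋆ b, f(c, a), b ⋆ b ⋆ c), a ⋆ a ⋆ c ⋆ d ⋆ g(c, b, a)), g(g(g(b, b, a), n, h(a, d, d)), a ⋆ b ⋆ b ⋆ c ⋆ d ⋆ d, b ⋆ d)) ⋆ h(f(a ⋆ d ⋆ h(c, d, b), b ⋆ c ⋆ c ⋆ c ⋆ d ⋆ d ⋆ g(b, b, c)), n, a ⋆ d ⋆ h(a ⋆ b ⋆ b ⋆ d, b ⋆ c ⋆ c ⋆ d, b)), c)
Sort:  a ⋆ c ⋆ f(a ⋆ c ⋆ c ⋆ d ⋆ f(g(n, g(b ⋆ b ⋆ b, f(c, a), b ⋆ b ⋆ c), a ⋆ a ⋆ c ⋆ d ⋆ g(c, b, a)), g(g(g(b, b, a), n, h(a, d, d)), a ⋆ b ⋆ b ⋆ c ⋆ d ⋆ d, b ⋆ d)) ⋆ h(f(a ⋆ d ⋆ h(c, d, b), b ⋆ c ⋆ c ⋆ c ⋆ d ⋆ d ⋆ g(b, b, c)), n, a ⋆ d ⋆ h(a ⋆ b ⋆ b ⋆ d, b ⋆ c ⋆ c ⋆ d, b)), c)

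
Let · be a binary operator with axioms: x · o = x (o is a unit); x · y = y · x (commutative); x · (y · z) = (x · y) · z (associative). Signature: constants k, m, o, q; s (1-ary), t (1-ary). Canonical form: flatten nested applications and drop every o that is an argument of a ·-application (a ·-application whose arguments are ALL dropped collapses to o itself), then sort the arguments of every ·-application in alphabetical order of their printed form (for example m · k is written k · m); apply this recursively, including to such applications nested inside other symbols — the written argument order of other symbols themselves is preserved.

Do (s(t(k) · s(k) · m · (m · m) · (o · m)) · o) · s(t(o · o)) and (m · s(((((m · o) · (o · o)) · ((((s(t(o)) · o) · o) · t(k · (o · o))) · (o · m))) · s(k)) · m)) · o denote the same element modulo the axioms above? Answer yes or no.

Answer: no — s(m · m · m · m · s(k) · t(k)) · s(t(o)) vs m · s(m · m · m · s(k) · s(t(o)) · t(k))

Derivation:
Left:  (s(t(k) · s(k) · m · (m · m) · (o · m)) · o) · s(t(o · o))
  Merge nested applications:  s(t(k) · s(k) · m · (m · m) · (o · m)) · o · s(t(o · o))
  Simplify inside:  s(t(k) · s(k) · m · (m · m) · (o · m))  →  s(m · m · m · m · s(k) · t(k))
  Inside:  s(t(o · o))  →  s(t(o))
  Drop the unit:  drop o
  Order the arguments:  s(m · m · m · m · s(k) · t(k)) · s(t(o))
Right:  (m · s(((((m · o) · (o · o)) · ((((s(t(o)) · o) · o) · t(k · (o · o))) · (o · m))) · s(k)) · m)) · o
  Merge nested applications:  m · s(((((m · o) · (o · o)) · ((((s(t(o)) · o) · o) · t(k · (o · o))) · (o · m))) · s(k)) · m) · o
  Simplify inside:  s(((((m · o) · (o · o)) · ((((s(t(o)) · o) · o) · t(k · (o · o))) · (o · m))) · s(k)) · m)  →  s(m · m · m · s(k) · s(t(o)) · t(k))
  Unit:  drop o
  Order the arguments:  m · s(m · m · m · s(k) · s(t(o)) · t(k))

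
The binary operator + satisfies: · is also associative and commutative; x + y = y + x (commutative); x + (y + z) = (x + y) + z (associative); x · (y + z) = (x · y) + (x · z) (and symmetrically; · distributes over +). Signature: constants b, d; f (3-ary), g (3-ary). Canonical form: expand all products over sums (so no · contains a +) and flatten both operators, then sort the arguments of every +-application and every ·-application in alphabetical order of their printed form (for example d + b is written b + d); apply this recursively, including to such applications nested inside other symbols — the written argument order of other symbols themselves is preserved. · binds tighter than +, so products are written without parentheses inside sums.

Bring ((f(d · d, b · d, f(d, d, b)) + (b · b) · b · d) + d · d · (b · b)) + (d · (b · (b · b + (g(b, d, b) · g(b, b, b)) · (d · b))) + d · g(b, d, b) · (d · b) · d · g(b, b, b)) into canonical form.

Expand:  f(d · d, b · d, f(d, d, b)) + b · b · b · d + b · b · d · d + b · b · b · d + b · b · d · d · g(b, b, b) · g(b, d, b) + b · d · d · d · g(b, b, b) · g(b, d, b)
Sort arguments:  b · b · b · d + b · b · b · d + b · b · d · d + b · b · d · d · g(b, b, b) · g(b, d, b) + b · d · d · d · g(b, b, b) · g(b, d, b) + f(d · d, b · d, f(d, d, b))

Answer: b · b · b · d + b · b · b · d + b · b · d · d + b · b · d · d · g(b, b, b) · g(b, d, b) + b · d · d · d · g(b, b, b) · g(b, d, b) + f(d · d, b · d, f(d, d, b))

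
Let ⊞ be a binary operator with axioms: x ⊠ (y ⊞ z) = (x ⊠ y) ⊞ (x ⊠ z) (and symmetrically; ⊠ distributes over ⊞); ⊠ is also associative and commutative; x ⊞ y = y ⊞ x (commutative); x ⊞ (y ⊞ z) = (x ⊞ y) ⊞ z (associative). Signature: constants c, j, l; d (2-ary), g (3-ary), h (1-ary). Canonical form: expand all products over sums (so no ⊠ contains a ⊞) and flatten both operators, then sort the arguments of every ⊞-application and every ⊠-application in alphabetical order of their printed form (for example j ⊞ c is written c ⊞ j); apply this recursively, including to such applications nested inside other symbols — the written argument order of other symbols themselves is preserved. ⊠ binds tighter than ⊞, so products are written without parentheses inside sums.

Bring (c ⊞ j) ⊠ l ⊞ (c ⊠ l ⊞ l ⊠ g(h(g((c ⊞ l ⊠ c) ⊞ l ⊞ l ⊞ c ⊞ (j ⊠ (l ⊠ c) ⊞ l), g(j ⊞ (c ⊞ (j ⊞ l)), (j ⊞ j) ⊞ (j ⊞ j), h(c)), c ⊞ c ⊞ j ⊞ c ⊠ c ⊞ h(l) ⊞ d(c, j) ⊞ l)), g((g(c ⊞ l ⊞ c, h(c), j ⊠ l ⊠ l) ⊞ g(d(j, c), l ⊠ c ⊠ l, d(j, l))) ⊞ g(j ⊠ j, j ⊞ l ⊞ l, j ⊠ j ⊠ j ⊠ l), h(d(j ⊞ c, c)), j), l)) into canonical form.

Expand products over sums:  c ⊠ l ⊞ j ⊠ l ⊞ c ⊠ l ⊞ g(h(g(c ⊞ c ⊞ c ⊠ j ⊠ l ⊞ c ⊠ l ⊞ l ⊞ l ⊞ l, g(c ⊞ j ⊞ j ⊞ l, j ⊞ j ⊞ j ⊞ j, h(c)), c ⊞ c ⊞ c ⊠ c ⊞ d(c, j) ⊞ h(l) ⊞ j ⊞ l)), g(g(c ⊞ c ⊞ l, h(c), j ⊠ l ⊠ l) ⊞ g(d(j, c), c ⊠ l ⊠ l, d(j, l)) ⊞ g(j ⊠ j, j ⊞ l ⊞ l, j ⊠ j ⊠ j ⊠ l), h(d(c ⊞ j, c)), j), l) ⊠ l
Sort arguments:  c ⊠ l ⊞ c ⊠ l ⊞ g(h(g(c ⊞ c ⊞ c ⊠ j ⊠ l ⊞ c ⊠ l ⊞ l ⊞ l ⊞ l, g(c ⊞ j ⊞ j ⊞ l, j ⊞ j ⊞ j ⊞ j, h(c)), c ⊞ c ⊞ c ⊠ c ⊞ d(c, j) ⊞ h(l) ⊞ j ⊞ l)), g(g(c ⊞ c ⊞ l, h(c), j ⊠ l ⊠ l) ⊞ g(d(j, c), c ⊠ l ⊠ l, d(j, l)) ⊞ g(j ⊠ j, j ⊞ l ⊞ l, j ⊠ j ⊠ j ⊠ l), h(d(c ⊞ j, c)), j), l) ⊠ l ⊞ j ⊠ l

Answer: c ⊠ l ⊞ c ⊠ l ⊞ g(h(g(c ⊞ c ⊞ c ⊠ j ⊠ l ⊞ c ⊠ l ⊞ l ⊞ l ⊞ l, g(c ⊞ j ⊞ j ⊞ l, j ⊞ j ⊞ j ⊞ j, h(c)), c ⊞ c ⊞ c ⊠ c ⊞ d(c, j) ⊞ h(l) ⊞ j ⊞ l)), g(g(c ⊞ c ⊞ l, h(c), j ⊠ l ⊠ l) ⊞ g(d(j, c), c ⊠ l ⊠ l, d(j, l)) ⊞ g(j ⊠ j, j ⊞ l ⊞ l, j ⊠ j ⊠ j ⊠ l), h(d(c ⊞ j, c)), j), l) ⊠ l ⊞ j ⊠ l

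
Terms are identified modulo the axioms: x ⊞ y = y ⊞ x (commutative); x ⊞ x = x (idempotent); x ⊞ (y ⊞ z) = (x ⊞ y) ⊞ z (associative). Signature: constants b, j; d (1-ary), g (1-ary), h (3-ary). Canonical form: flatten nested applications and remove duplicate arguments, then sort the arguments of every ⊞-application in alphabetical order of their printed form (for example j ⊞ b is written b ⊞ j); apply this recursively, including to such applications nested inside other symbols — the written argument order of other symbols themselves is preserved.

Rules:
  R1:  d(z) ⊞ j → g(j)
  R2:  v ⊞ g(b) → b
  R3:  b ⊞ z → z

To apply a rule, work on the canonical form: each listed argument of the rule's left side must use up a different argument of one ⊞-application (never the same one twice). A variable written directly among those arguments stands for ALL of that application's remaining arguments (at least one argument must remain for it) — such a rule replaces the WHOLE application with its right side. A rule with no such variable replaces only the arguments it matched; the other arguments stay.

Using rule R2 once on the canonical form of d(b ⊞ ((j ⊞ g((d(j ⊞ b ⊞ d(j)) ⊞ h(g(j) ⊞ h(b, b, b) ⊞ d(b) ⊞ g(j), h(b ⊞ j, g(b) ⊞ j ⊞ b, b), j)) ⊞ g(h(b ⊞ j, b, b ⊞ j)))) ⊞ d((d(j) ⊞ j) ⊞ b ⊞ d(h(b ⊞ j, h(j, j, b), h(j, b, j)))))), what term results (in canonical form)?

Answer: d(b ⊞ d(b ⊞ d(h(b ⊞ j, h(j, j, b), h(j, b, j))) ⊞ d(j) ⊞ j) ⊞ g(d(b ⊞ d(j) ⊞ j) ⊞ g(h(b ⊞ j, b, b ⊞ j)) ⊞ h(d(b) ⊞ g(j) ⊞ h(b, b, b), h(b ⊞ j, b, b), j)) ⊞ j)

Derivation:
Canonical form:  d(b ⊞ d(b ⊞ d(h(b ⊞ j, h(j, j, b), h(j, b, j))) ⊞ d(j) ⊞ j) ⊞ g(d(b ⊞ d(j) ⊞ j) ⊞ g(h(b ⊞ j, b, b ⊞ j)) ⊞ h(d(b) ⊞ g(j) ⊞ h(b, b, b), h(b ⊞ j, b ⊞ g(b) ⊞ j, b), j)) ⊞ j)
Apply R2:  consuming g(b);  v := b ⊞ j
The extension variable absorbs all remaining arguments, so the whole application is rewritten.
Result:  d(b ⊞ d(b ⊞ d(h(b ⊞ j, h(j, j, b), h(j, b, j))) ⊞ d(j) ⊞ j) ⊞ g(d(b ⊞ d(j) ⊞ j) ⊞ g(h(b ⊞ j, b, b ⊞ j)) ⊞ h(d(b) ⊞ g(j) ⊞ h(b, b, b), h(b ⊞ j, b, b), j)) ⊞ j)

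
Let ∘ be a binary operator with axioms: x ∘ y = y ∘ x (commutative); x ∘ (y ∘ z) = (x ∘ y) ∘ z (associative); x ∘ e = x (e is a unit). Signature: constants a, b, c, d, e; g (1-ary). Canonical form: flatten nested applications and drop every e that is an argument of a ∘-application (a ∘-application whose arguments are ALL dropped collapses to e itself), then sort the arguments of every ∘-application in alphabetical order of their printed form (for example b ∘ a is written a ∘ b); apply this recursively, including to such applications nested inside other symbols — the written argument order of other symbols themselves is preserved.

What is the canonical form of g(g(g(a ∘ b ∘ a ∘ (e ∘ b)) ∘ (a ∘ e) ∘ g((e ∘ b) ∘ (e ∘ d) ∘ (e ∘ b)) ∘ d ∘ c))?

Focus inside:  g(a ∘ b ∘ a ∘ (e ∘ b)) ∘ (a ∘ e) ∘ g((e ∘ b) ∘ (e ∘ d) ∘ (e ∘ b)) ∘ d ∘ c
Flatten:  g(a ∘ b ∘ a ∘ (e ∘ b)) ∘ a ∘ e ∘ g((e ∘ b) ∘ (e ∘ d) ∘ (e ∘ b)) ∘ d ∘ c
Canonicalize subterm:  g(a ∘ b ∘ a ∘ (e ∘ b))  →  g(a ∘ a ∘ b ∘ b)
Inside:  g((e ∘ b) ∘ (e ∘ d) ∘ (e ∘ b))  →  g(b ∘ b ∘ d)
Units out:  drop e
Order the arguments:  a ∘ c ∘ d ∘ g(a ∘ a ∘ b ∘ b) ∘ g(b ∘ b ∘ d)
Reassemble:  g(g(a ∘ c ∘ d ∘ g(a ∘ a ∘ b ∘ b) ∘ g(b ∘ b ∘ d)))

Answer: g(g(a ∘ c ∘ d ∘ g(a ∘ a ∘ b ∘ b) ∘ g(b ∘ b ∘ d)))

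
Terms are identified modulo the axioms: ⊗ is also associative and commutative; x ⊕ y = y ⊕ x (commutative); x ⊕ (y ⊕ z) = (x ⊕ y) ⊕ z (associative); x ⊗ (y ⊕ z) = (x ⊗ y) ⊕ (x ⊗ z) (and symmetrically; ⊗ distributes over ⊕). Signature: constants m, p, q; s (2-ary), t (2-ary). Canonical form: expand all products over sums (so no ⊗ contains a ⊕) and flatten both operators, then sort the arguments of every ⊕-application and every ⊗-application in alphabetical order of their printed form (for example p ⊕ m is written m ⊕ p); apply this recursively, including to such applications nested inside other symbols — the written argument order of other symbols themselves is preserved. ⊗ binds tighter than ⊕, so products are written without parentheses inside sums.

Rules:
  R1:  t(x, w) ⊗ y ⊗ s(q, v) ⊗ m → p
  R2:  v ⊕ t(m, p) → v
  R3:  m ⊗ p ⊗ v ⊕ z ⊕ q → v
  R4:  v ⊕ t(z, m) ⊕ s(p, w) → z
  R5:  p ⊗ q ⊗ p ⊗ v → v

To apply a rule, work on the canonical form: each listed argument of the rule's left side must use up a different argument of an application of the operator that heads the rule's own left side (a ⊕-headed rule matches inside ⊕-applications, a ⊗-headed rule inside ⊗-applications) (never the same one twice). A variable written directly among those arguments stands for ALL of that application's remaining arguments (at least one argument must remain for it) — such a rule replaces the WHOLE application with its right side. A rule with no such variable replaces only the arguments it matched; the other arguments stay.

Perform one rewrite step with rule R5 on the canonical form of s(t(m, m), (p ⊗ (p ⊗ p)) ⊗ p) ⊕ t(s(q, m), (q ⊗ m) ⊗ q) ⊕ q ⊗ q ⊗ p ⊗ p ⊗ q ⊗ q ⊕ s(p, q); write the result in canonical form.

Answer: q ⊗ q ⊗ q ⊕ s(p, q) ⊕ s(t(m, m), p ⊗ p ⊗ p ⊗ p) ⊕ t(s(q, m), m ⊗ q ⊗ q)

Derivation:
Canonical form:  p ⊗ p ⊗ q ⊗ q ⊗ q ⊗ q ⊕ s(p, q) ⊕ s(t(m, m), p ⊗ p ⊗ p ⊗ p) ⊕ t(s(q, m), m ⊗ q ⊗ q)
Apply R5:  consuming p, p, q;  v := q ⊗ q ⊗ q
Every leftover argument binds to the variable; the entire application is replaced.
Giving:  q ⊗ q ⊗ q ⊕ s(p, q) ⊕ s(t(m, m), p ⊗ p ⊗ p ⊗ p) ⊕ t(s(q, m), m ⊗ q ⊗ q)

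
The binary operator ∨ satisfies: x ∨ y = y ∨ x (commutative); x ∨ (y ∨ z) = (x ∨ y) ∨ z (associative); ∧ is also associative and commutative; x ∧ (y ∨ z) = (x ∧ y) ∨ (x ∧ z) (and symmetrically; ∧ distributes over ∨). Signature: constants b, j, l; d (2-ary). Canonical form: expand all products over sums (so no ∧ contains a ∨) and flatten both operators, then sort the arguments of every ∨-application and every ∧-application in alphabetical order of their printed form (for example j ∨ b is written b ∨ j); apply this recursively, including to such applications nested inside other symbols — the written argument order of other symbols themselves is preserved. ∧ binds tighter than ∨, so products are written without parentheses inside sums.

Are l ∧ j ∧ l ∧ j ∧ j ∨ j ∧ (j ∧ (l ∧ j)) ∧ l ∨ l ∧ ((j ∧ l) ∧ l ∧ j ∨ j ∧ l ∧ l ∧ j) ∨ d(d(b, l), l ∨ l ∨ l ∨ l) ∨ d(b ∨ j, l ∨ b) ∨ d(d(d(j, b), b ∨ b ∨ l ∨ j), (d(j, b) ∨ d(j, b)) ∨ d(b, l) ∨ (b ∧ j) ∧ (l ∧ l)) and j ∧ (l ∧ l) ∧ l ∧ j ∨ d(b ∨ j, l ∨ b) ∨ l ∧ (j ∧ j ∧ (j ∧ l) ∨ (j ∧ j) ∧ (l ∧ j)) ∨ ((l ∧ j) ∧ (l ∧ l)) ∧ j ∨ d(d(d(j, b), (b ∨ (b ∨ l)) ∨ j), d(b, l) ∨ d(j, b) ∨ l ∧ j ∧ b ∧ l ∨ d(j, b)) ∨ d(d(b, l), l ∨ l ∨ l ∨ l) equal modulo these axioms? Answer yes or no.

Answer: yes — both canonical forms are d(b ∨ j, b ∨ l) ∨ d(d(b, l), l ∨ l ∨ l ∨ l) ∨ d(d(d(j, b), b ∨ b ∨ j ∨ l), b ∧ j ∧ l ∧ l ∨ d(b, l) ∨ d(j, b) ∨ d(j, b)) ∨ j ∧ j ∧ j ∧ l ∧ l ∨ j ∧ j ∧ j ∧ l ∧ l ∨ j ∧ j ∧ l ∧ l ∧ l ∨ j ∧ j ∧ l ∧ l ∧ l

Derivation:
Left:  l ∧ j ∧ l ∧ j ∧ j ∨ j ∧ (j ∧ (l ∧ j)) ∧ l ∨ l ∧ ((j ∧ l) ∧ l ∧ j ∨ j ∧ l ∧ l ∧ j) ∨ d(d(b, l), l ∨ l ∨ l ∨ l) ∨ d(b ∨ j, l ∨ b) ∨ d(d(d(j, b), b ∨ b ∨ l ∨ j), (d(j, b) ∨ d(j, b)) ∨ d(b, l) ∨ (b ∧ j) ∧ (l ∧ l))
  Expand products over sums:  j ∧ j ∧ j ∧ l ∧ l ∨ j ∧ j ∧ j ∧ l ∧ l ∨ j ∧ j ∧ l ∧ l ∧ l ∨ j ∧ j ∧ l ∧ l ∧ l ∨ d(d(b, l), l ∨ l ∨ l ∨ l) ∨ d(b ∨ j, b ∨ l) ∨ d(d(d(j, b), b ∨ b ∨ j ∨ l), b ∧ j ∧ l ∧ l ∨ d(b, l) ∨ d(j, b) ∨ d(j, b))
  Sort arguments:  d(b ∨ j, b ∨ l) ∨ d(d(b, l), l ∨ l ∨ l ∨ l) ∨ d(d(d(j, b), b ∨ b ∨ j ∨ l), b ∧ j ∧ l ∧ l ∨ d(b, l) ∨ d(j, b) ∨ d(j, b)) ∨ j ∧ j ∧ j ∧ l ∧ l ∨ j ∧ j ∧ j ∧ l ∧ l ∨ j ∧ j ∧ l ∧ l ∧ l ∨ j ∧ j ∧ l ∧ l ∧ l
Right:  j ∧ (l ∧ l) ∧ l ∧ j ∨ d(b ∨ j, l ∨ b) ∨ l ∧ (j ∧ j ∧ (j ∧ l) ∨ (j ∧ j) ∧ (l ∧ j)) ∨ ((l ∧ j) ∧ (l ∧ l)) ∧ j ∨ d(d(d(j, b), (b ∨ (b ∨ l)) ∨ j), d(b, l) ∨ d(j, b) ∨ l ∧ j ∧ b ∧ l ∨ d(j, b)) ∨ d(d(b, l), l ∨ l ∨ l ∨ l)
  Expand products over sums:  j ∧ j ∧ l ∧ l ∧ l ∨ d(b ∨ j, b ∨ l) ∨ j ∧ j ∧ j ∧ l ∧ l ∨ j ∧ j ∧ j ∧ l ∧ l ∨ j ∧ j ∧ l ∧ l ∧ l ∨ d(d(d(j, b), b ∨ b ∨ j ∨ l), b ∧ j ∧ l ∧ l ∨ d(b, l) ∨ d(j, b) ∨ d(j, b)) ∨ d(d(b, l), l ∨ l ∨ l ∨ l)
  Order the arguments:  d(b ∨ j, b ∨ l) ∨ d(d(b, l), l ∨ l ∨ l ∨ l) ∨ d(d(d(j, b), b ∨ b ∨ j ∨ l), b ∧ j ∧ l ∧ l ∨ d(b, l) ∨ d(j, b) ∨ d(j, b)) ∨ j ∧ j ∧ j ∧ l ∧ l ∨ j ∧ j ∧ j ∧ l ∧ l ∨ j ∧ j ∧ l ∧ l ∧ l ∨ j ∧ j ∧ l ∧ l ∧ l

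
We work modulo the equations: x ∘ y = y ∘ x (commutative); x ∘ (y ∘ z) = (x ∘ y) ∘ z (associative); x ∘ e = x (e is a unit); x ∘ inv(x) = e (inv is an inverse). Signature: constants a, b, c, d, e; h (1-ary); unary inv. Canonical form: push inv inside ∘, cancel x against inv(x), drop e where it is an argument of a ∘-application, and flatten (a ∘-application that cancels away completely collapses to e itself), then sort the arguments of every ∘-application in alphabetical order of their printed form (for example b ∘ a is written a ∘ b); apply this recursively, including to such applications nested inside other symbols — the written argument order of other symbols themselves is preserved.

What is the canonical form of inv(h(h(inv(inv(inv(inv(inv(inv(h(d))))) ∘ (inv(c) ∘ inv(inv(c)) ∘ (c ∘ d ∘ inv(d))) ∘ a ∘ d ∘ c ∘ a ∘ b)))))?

Push inv inside:  distribute inv over ∘ and collapse double inv
Collect terms:  inv(h(h(a ∘ a ∘ b ∘ c ∘ c ∘ d ∘ h(d))))

Answer: inv(h(h(a ∘ a ∘ b ∘ c ∘ c ∘ d ∘ h(d))))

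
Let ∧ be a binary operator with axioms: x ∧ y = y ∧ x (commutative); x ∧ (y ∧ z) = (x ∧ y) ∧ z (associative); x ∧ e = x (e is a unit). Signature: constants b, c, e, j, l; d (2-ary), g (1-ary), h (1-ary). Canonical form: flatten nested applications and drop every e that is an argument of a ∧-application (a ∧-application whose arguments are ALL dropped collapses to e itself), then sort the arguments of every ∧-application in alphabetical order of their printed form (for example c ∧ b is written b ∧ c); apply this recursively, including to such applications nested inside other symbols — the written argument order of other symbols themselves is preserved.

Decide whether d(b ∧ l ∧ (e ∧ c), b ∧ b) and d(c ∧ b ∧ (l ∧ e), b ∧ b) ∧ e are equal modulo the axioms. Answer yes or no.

Answer: yes — both canonical forms are d(b ∧ c ∧ l, b ∧ b)

Derivation:
Left:  d(b ∧ l ∧ (e ∧ c), b ∧ b)
  Descend into:  b ∧ l ∧ (e ∧ c)
  Flatten:  b ∧ l ∧ e ∧ c
  Unit:  drop e
  Sort arguments:  b ∧ c ∧ l
  Put back:  d(b ∧ c ∧ l, b ∧ b)
Right:  d(c ∧ b ∧ (l ∧ e), b ∧ b) ∧ e
  Simplify inside:  d(c ∧ b ∧ (l ∧ e), b ∧ b)  →  d(b ∧ c ∧ l, b ∧ b)
  Drop the unit:  drop e
  Sort arguments:  d(b ∧ c ∧ l, b ∧ b)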